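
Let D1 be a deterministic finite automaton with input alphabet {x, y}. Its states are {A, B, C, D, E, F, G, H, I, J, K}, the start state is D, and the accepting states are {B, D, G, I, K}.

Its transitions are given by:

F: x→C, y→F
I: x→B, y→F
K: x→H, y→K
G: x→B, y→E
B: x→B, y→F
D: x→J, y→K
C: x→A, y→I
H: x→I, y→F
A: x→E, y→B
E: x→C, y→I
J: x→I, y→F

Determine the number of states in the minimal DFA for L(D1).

5

First remove the unreachable states {G}; 10 states remain.
Initial partition by acceptance: {B,D,I,K} | {A,C,E,F,H,J}.
Split {B,D,I,K} by δ(·,x) → {B,I} and {D,K}.
Refine {A,C,E,F,H,J} on symbol x: members go to different blocks, giving {A,C,E,F} and {H,J}.
On input y, block {A,C,E,F} splits into {A,C,E} and {F}.
No further refinement is possible. Final partition (5 blocks): {B,I} | {A,C,E} | {D,K} | {H,J} | {F}.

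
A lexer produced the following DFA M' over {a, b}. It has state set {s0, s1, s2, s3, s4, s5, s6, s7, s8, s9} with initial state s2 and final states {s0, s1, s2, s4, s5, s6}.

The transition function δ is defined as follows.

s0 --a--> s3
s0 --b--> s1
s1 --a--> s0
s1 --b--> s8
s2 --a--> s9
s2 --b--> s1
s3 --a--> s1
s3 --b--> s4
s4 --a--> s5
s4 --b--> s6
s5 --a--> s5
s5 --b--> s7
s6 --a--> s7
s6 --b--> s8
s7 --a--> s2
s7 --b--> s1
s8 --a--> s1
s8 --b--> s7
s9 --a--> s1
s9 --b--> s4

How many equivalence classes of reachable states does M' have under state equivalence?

Every state is reachable, so we keep all 10.
Start with accepting vs non-accepting: {s0,s1,s2,s4,s5,s6} | {s3,s7,s8,s9}.
Split {s0,s1,s2,s4,s5,s6} by δ(·,a) → {s0,s2,s6} and {s1,s4,s5}.
On input b, block {s0,s2,s6} splits into {s0,s2} and {s6}.
On input a, block {s3,s7,s8,s9} splits into {s3,s8,s9} and {s7}.
On input b, block {s3,s8,s9} splits into {s3,s9} and {s8}.
Refine {s1,s4,s5} on symbol a: members go to different blocks, giving {s4,s5} and {s1}.
On input b, block {s4,s5} splits into {s4} and {s5}.
The partition is now stable with 8 blocks: {s0,s2} | {s3,s9} | {s4} | {s6} | {s7} | {s8} | {s1} | {s5}.

8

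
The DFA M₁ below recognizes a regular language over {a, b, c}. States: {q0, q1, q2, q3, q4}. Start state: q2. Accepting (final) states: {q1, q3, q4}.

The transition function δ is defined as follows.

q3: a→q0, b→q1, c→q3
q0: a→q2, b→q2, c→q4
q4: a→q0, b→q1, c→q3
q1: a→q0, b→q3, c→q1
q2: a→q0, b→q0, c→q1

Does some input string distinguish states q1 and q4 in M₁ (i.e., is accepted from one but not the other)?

No

Every state is reachable, so we keep all 5.
P0 = {q1,q3,q4} | {q0,q2}.
The partition is now stable with 2 blocks: {q1,q3,q4} | {q0,q2}.
q1 and q4 lie in the same block of the stable partition, so they are equivalent — no string distinguishes them.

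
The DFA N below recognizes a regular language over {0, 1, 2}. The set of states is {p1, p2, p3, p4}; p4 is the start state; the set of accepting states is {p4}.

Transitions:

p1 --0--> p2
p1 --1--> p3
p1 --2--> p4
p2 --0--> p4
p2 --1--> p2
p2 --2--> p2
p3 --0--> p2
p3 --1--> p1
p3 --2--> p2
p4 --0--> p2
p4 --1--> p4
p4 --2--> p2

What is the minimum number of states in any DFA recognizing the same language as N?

2

Reachable states from the start: {p2,p4}. Unreachable: {p1,p3} — drop them.
P0 = {p4} | {p2}.
The partition is now stable with 2 blocks: {p4} | {p2}.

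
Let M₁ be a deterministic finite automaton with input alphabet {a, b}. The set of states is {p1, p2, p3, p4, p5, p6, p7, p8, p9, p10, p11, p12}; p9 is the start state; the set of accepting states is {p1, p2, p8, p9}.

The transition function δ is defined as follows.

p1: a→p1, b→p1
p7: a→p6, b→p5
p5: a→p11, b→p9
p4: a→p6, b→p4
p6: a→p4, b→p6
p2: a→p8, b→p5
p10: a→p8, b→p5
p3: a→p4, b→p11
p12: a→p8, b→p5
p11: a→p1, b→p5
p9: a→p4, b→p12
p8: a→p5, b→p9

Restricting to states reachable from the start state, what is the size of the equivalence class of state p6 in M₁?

States {p2,p3,p7,p10} cannot be reached from the start state, so discard them.
Start with accepting vs non-accepting: {p1,p8,p9} | {p4,p5,p6,p11,p12}.
Split {p1,p8,p9} by δ(·,a) → {p8,p9} and {p1}.
Split {p8,p9} by δ(·,b) → {p8} and {p9}.
Refine {p4,p5,p6,p11,p12} on symbol a: members go to different blocks, giving {p4,p5,p6} and {p11} and {p12}.
Refine {p4,p5,p6} on symbol a: members go to different blocks, giving {p4,p6} and {p5}.
Stable partition: {p8} | {p4,p6} | {p1} | {p9} | {p11} | {p12} | {p5} — 7 equivalence classes.
State p6 belongs to the block {p4,p6}, which has 2 states.

2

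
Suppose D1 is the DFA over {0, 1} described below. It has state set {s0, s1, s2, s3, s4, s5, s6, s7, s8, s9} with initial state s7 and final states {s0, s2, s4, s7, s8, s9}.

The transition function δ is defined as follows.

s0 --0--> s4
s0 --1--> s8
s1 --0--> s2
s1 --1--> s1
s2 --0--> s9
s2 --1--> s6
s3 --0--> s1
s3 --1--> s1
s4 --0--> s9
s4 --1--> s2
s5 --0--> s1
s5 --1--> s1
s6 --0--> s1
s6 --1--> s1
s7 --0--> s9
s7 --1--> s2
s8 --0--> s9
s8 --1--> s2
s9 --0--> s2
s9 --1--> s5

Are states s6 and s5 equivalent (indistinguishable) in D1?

Yes

First remove the unreachable states {s0,s3,s4,s8}; 6 states remain.
Start with accepting vs non-accepting: {s2,s7,s9} | {s1,s5,s6}.
Refine {s2,s7,s9} on symbol 1: members go to different blocks, giving {s2,s9} and {s7}.
On input 0, block {s1,s5,s6} splits into {s5,s6} and {s1}.
Stable partition: {s2,s9} | {s5,s6} | {s7} | {s1} — 4 equivalence classes.
s6 and s5 lie in the same block of the stable partition, so they are equivalent — no string distinguishes them.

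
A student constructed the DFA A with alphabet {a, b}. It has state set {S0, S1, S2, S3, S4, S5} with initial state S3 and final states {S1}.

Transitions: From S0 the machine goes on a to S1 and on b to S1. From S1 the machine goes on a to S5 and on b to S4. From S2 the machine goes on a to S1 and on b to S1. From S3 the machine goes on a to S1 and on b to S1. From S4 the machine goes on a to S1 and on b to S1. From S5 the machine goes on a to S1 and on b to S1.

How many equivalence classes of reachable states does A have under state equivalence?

2

Reachable states from the start: {S1,S3,S4,S5}. Unreachable: {S0,S2} — drop them.
Initial partition by acceptance: {S1} | {S3,S4,S5}.
Stable partition: {S1} | {S3,S4,S5} — 2 equivalence classes.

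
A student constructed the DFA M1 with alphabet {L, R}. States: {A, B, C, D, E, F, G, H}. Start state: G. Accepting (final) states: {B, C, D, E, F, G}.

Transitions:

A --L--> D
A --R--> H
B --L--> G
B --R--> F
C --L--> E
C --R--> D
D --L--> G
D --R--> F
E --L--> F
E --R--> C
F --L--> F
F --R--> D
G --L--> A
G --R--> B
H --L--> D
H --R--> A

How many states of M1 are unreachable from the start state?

2

Starting at G and following transitions, the reachable set is {A, B, D, F, G, H}. That leaves C, E unreachable — 2 in total.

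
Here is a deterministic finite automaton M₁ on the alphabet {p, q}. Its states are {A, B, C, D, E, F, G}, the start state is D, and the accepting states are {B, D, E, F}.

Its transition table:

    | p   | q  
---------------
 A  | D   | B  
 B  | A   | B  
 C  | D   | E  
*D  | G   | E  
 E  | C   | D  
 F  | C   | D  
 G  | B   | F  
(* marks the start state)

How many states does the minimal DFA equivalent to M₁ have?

All states are reachable from the start state.
Start with accepting vs non-accepting: {B,D,E,F} | {A,C,G}.
Stable partition: {B,D,E,F} | {A,C,G} — 2 equivalence classes.

2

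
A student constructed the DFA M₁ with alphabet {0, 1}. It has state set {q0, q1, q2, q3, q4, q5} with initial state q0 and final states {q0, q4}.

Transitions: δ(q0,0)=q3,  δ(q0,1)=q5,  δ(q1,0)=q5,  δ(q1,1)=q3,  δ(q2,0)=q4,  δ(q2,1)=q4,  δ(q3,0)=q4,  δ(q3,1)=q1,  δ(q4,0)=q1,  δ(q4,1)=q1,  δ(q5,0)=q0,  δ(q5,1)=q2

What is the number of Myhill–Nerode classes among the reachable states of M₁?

6

Start with accepting vs non-accepting: {q0,q4} | {q1,q2,q3,q5}.
On input 0, block {q1,q2,q3,q5} splits into {q2,q3,q5} and {q1}.
Refine {q0,q4} on symbol 0: members go to different blocks, giving {q0} and {q4}.
Split {q2,q3,q5} by δ(·,0) → {q2,q3} and {q5}.
On input 1, block {q2,q3} splits into {q2} and {q3}.
The partition is now stable with 6 blocks: {q0} | {q2} | {q1} | {q4} | {q5} | {q3}.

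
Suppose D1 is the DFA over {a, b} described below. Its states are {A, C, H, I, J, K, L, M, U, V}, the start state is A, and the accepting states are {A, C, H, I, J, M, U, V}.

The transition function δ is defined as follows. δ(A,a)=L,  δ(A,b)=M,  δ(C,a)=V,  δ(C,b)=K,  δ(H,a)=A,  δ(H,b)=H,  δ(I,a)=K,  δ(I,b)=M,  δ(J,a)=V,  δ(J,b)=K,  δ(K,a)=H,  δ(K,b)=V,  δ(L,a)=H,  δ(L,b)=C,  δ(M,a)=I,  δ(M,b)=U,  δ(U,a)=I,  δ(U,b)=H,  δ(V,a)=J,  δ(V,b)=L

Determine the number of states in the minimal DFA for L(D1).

Initial partition by acceptance: {A,C,H,I,J,M,U,V} | {K,L}.
Split {A,C,H,I,J,M,U,V} by δ(·,a) → {C,H,J,M,U,V} and {A,I}.
On input a, block {C,H,J,M,U,V} splits into {H,M,U} and {C,J,V}.
The partition is now stable with 4 blocks: {H,M,U} | {K,L} | {A,I} | {C,J,V}.

4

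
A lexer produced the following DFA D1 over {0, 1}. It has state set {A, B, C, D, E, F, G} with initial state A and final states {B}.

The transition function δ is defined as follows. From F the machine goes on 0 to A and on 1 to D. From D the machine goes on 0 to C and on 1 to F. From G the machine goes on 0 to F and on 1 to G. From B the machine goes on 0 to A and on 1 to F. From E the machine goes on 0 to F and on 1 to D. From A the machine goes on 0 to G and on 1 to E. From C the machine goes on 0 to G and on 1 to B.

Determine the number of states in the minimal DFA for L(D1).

Every state is reachable, so we keep all 7.
Start with accepting vs non-accepting: {B} | {A,C,D,E,F,G}.
Split {A,C,D,E,F,G} by δ(·,1) → {A,D,E,F,G} and {C}.
Split {A,D,E,F,G} by δ(·,0) → {A,E,F,G} and {D}.
Refine {A,E,F,G} on symbol 1: members go to different blocks, giving {A,G} and {E,F}.
On input 0, block {A,G} splits into {A} and {G}.
On input 0, block {E,F} splits into {E} and {F}.
Stable partition: {B} | {A} | {C} | {D} | {E} | {G} | {F} — 7 equivalence classes.

7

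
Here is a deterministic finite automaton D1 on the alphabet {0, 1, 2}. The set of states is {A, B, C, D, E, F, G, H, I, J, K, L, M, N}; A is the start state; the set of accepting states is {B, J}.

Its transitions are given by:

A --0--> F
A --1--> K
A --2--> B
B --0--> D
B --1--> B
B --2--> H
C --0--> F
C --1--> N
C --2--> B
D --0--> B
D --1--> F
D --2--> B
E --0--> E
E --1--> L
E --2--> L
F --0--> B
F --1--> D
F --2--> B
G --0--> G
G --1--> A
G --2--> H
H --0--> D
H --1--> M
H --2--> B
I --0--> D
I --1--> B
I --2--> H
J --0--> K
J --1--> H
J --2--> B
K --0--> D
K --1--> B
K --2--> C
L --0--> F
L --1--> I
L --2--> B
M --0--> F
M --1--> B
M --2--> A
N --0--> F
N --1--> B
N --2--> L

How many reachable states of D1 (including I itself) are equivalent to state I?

4

Reachable states from the start: {A,B,C,D,F,H,I,K,L,M,N}. Unreachable: {E,G,J} — drop them.
P0 = {B} | {A,C,D,F,H,I,K,L,M,N}.
On input 0, block {A,C,D,F,H,I,K,L,M,N} splits into {A,C,H,I,K,L,M,N} and {D,F}.
Refine {A,C,H,I,K,L,M,N} on symbol 1: members go to different blocks, giving {A,C,H,L} and {I,K,M,N}.
No further refinement is possible. Final partition (4 blocks): {B} | {A,C,H,L} | {D,F} | {I,K,M,N}.
State I belongs to the block {I,K,M,N}, which has 4 states.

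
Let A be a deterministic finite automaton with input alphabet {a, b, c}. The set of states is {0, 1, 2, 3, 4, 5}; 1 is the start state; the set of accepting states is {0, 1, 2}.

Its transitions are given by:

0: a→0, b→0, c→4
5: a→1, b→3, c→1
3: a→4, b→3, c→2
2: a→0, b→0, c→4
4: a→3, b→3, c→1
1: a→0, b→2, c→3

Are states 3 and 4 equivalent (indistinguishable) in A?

First remove the unreachable states {5}; 5 states remain.
Initial partition by acceptance: {0,1,2} | {3,4}.
The partition is now stable with 2 blocks: {0,1,2} | {3,4}.
3 and 4 lie in the same block of the stable partition, so they are equivalent — no string distinguishes them.

Yes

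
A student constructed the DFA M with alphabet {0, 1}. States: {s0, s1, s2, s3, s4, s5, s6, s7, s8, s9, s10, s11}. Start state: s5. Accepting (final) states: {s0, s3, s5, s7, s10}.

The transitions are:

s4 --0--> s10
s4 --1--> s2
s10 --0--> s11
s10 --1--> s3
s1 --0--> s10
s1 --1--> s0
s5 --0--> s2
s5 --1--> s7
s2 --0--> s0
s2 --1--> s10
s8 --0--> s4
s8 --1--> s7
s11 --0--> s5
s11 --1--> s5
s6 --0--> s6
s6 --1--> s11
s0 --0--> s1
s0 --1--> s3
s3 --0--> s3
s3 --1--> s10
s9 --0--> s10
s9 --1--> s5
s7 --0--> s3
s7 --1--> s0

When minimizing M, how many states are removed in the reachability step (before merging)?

Starting at s5 and following transitions, the reachable set is {s0, s1, s2, s3, s5, s7, s10, s11}. That leaves s4, s6, s8, s9 unreachable — 4 in total.

4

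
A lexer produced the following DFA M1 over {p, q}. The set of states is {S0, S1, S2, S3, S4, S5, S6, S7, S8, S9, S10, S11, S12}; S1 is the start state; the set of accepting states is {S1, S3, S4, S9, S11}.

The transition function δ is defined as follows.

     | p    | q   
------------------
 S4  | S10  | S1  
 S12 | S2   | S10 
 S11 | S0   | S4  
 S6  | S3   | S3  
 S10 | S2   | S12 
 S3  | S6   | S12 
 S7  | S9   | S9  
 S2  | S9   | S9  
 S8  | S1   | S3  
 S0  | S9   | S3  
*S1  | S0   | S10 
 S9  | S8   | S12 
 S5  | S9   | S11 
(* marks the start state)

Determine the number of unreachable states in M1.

4

BFS from S1 reaches {S0, S1, S2, S3, S6, S8, S9, S10, S12}; the 4 state(s) S4, S5, S7, S11 are never visited.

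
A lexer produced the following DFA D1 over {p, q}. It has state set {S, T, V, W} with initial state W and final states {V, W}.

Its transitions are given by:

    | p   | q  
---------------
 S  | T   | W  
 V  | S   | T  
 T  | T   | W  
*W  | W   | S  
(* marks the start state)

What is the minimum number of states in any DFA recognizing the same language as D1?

2

Reachable states from the start: {S,T,W}. Unreachable: {V} — drop them.
P0 = {W} | {S,T}.
Stable partition: {W} | {S,T} — 2 equivalence classes.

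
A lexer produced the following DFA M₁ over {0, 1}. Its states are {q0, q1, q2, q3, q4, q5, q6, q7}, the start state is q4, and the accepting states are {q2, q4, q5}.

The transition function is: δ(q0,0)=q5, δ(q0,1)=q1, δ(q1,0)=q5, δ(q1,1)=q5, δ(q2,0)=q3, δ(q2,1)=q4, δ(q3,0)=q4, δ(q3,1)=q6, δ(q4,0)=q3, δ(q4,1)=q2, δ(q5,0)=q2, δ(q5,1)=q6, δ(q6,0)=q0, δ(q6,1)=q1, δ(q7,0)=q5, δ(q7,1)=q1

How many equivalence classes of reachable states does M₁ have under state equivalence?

States {q7} cannot be reached from the start state, so discard them.
Initial partition by acceptance: {q2,q4,q5} | {q0,q1,q3,q6}.
Refine {q2,q4,q5} on symbol 0: members go to different blocks, giving {q2,q4} and {q5}.
Split {q0,q1,q3,q6} by δ(·,0) → {q0,q1} and {q3} and {q6}.
Split {q0,q1} by δ(·,1) → {q0} and {q1}.
Stable partition: {q2,q4} | {q0} | {q5} | {q3} | {q6} | {q1} — 6 equivalence classes.

6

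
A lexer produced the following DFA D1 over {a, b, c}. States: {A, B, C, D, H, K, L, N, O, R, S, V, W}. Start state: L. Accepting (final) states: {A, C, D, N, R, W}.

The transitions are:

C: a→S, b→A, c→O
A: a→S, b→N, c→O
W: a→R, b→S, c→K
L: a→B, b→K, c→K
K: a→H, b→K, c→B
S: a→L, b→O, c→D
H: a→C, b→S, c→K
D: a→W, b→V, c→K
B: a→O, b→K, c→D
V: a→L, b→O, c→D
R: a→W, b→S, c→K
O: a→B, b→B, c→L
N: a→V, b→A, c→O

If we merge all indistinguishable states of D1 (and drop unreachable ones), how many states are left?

8

Every state is reachable, so we keep all 13.
Start with accepting vs non-accepting: {A,C,D,N,R,W} | {B,H,K,L,O,S,V}.
Split {A,C,D,N,R,W} by δ(·,a) → {A,C,N} and {D,R,W}.
Split {B,H,K,L,O,S,V} by δ(·,a) → {B,K,L,O,S,V} and {H}.
Refine {B,K,L,O,S,V} on symbol a: members go to different blocks, giving {B,L,O,S,V} and {K}.
Refine {B,L,O,S,V} on symbol b: members go to different blocks, giving {O,S,V} and {B,L}.
Split {O,S,V} by δ(·,b) → {S,V} and {O}.
Refine {B,L} on symbol a: members go to different blocks, giving {L} and {B}.
No further refinement is possible. Final partition (8 blocks): {A,C,N} | {S,V} | {D,R,W} | {H} | {K} | {L} | {O} | {B}.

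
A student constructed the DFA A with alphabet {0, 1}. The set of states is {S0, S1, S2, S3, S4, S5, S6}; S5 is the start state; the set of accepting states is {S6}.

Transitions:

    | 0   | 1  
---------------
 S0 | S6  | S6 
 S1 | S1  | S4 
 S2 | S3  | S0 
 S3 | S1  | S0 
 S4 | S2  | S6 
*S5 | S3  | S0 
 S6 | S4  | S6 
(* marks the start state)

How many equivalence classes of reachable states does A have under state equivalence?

6

P0 = {S6} | {S0,S1,S2,S3,S4,S5}.
On input 0, block {S0,S1,S2,S3,S4,S5} splits into {S1,S2,S3,S4,S5} and {S0}.
Split {S1,S2,S3,S4,S5} by δ(·,1) → {S2,S3,S5} and {S1} and {S4}.
Split {S2,S3,S5} by δ(·,0) → {S2,S5} and {S3}.
The partition is now stable with 6 blocks: {S6} | {S2,S5} | {S0} | {S1} | {S4} | {S3}.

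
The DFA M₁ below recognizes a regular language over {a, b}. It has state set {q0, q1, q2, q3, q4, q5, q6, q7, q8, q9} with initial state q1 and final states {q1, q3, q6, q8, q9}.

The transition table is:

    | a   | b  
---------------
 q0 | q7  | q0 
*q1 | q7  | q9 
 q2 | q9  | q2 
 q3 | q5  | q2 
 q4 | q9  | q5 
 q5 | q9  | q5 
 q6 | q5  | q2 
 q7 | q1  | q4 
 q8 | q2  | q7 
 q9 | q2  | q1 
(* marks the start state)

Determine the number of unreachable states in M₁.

4

No path from q1 leads to q0, q3, q6, q8; the other 6 states are all reachable.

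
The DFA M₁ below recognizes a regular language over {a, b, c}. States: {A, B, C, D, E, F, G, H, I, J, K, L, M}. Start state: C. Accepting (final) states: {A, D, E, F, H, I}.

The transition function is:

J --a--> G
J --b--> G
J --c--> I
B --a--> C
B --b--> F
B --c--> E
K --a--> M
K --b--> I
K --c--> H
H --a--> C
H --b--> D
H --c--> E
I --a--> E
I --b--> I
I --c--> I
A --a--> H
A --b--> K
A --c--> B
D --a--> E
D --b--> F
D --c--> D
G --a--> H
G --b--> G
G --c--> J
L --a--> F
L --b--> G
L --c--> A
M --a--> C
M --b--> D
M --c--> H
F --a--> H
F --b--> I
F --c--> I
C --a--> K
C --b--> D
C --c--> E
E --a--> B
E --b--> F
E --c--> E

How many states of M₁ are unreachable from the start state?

Starting at C and following transitions, the reachable set is {B, C, D, E, F, H, I, K, M}. That leaves A, G, J, L unreachable — 4 in total.

4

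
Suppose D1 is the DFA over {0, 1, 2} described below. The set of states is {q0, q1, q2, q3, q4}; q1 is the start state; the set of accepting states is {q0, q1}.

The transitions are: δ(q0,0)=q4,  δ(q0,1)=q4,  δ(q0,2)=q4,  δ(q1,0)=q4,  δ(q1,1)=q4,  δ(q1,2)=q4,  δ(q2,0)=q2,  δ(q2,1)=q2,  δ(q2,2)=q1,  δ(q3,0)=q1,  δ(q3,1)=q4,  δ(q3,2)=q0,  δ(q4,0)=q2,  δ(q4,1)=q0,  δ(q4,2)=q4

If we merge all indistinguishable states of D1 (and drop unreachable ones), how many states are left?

States {q3} cannot be reached from the start state, so discard them.
Initial partition by acceptance: {q0,q1} | {q2,q4}.
On input 1, block {q2,q4} splits into {q2} and {q4}.
Stable partition: {q0,q1} | {q2} | {q4} — 3 equivalence classes.

3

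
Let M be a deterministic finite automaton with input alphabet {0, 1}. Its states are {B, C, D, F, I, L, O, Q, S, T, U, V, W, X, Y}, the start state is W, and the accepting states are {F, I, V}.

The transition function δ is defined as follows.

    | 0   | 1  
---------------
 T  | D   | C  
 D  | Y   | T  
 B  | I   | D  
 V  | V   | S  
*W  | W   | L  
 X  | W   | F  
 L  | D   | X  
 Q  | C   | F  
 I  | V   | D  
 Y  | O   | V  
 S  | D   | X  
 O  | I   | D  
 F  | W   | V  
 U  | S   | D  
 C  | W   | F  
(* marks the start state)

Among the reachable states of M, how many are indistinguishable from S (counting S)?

States {B,Q,U} cannot be reached from the start state, so discard them.
P0 = {F,I,V} | {C,D,L,O,S,T,W,X,Y}.
Refine {F,I,V} on symbol 0: members go to different blocks, giving {I,V} and {F}.
Refine {C,D,L,O,S,T,W,X,Y} on symbol 0: members go to different blocks, giving {C,D,L,S,T,W,X,Y} and {O}.
Refine {C,D,L,S,T,W,X,Y} on symbol 0: members go to different blocks, giving {C,D,L,S,T,W,X} and {Y}.
Split {C,D,L,S,T,W,X} by δ(·,0) → {C,L,S,T,W,X} and {D}.
On input 1, block {I,V} splits into {V} and {I}.
Refine {C,L,S,T,W,X} on symbol 0: members go to different blocks, giving {L,S,T} and {C,W,X}.
Split {C,W,X} by δ(·,1) → {C,X} and {W}.
Stable partition: {V} | {L,S,T} | {F} | {O} | {Y} | {D} | {I} | {C,X} | {W} — 9 equivalence classes.
The equivalence class containing S is {L,S,T}, of size 3.

3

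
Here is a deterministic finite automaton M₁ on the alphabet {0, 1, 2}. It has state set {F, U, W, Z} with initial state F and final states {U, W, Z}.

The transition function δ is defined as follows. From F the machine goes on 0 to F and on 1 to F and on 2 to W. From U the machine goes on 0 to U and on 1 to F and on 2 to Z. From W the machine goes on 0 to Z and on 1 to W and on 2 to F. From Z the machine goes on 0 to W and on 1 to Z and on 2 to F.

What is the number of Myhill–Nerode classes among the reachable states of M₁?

2

First remove the unreachable states {U}; 3 states remain.
Start with accepting vs non-accepting: {W,Z} | {F}.
Stable partition: {W,Z} | {F} — 2 equivalence classes.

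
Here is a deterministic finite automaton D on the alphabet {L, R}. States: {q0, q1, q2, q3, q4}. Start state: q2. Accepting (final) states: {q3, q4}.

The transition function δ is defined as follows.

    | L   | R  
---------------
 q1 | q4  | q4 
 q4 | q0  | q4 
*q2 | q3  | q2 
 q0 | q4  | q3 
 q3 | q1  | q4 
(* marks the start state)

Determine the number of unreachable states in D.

0

Every one of the 5 states is reachable from q2.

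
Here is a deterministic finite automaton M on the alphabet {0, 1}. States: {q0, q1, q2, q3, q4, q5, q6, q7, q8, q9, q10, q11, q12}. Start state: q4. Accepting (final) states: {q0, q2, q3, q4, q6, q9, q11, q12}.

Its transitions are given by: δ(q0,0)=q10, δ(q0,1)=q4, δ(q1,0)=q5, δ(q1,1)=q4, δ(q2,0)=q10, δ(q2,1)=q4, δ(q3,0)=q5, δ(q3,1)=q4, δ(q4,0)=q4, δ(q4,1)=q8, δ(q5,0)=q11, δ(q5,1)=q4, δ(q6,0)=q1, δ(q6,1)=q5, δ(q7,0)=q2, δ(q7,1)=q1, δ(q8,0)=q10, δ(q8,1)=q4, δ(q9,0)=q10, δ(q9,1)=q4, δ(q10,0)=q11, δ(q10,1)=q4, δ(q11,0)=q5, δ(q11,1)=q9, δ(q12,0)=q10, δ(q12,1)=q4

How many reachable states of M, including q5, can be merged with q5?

2

Reachable states from the start: {q4,q5,q8,q9,q10,q11}. Unreachable: {q0,q1,q2,q3,q6,q7,q12} — drop them.
Initial partition by acceptance: {q4,q9,q11} | {q5,q8,q10}.
Refine {q4,q9,q11} on symbol 0: members go to different blocks, giving {q9,q11} and {q4}.
Split {q9,q11} by δ(·,1) → {q9} and {q11}.
On input 0, block {q5,q8,q10} splits into {q5,q10} and {q8}.
No further refinement is possible. Final partition (5 blocks): {q9} | {q5,q10} | {q4} | {q11} | {q8}.
State q5 belongs to the block {q5,q10}, which has 2 states.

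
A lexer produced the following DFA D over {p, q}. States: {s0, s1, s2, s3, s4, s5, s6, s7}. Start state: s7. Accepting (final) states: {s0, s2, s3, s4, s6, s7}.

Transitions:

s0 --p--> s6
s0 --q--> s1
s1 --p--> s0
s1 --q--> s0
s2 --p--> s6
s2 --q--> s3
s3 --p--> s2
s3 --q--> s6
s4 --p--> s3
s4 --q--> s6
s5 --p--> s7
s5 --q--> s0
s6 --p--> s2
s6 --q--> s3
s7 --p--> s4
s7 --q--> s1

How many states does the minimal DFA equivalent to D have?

3

Reachable states from the start: {s0,s1,s2,s3,s4,s6,s7}. Unreachable: {s5} — drop them.
P0 = {s0,s2,s3,s4,s6,s7} | {s1}.
Split {s0,s2,s3,s4,s6,s7} by δ(·,q) → {s2,s3,s4,s6} and {s0,s7}.
The partition is now stable with 3 blocks: {s2,s3,s4,s6} | {s1} | {s0,s7}.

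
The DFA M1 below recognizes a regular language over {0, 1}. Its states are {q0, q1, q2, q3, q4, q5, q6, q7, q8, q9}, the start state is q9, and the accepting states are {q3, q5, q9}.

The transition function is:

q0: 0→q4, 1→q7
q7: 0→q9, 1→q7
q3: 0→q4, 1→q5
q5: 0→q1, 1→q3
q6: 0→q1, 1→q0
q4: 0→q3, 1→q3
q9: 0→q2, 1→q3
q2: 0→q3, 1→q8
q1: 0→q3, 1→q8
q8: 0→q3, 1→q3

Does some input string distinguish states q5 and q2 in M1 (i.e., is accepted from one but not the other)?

Yes

Reachable states from the start: {q1,q2,q3,q4,q5,q8,q9}. Unreachable: {q0,q6,q7} — drop them.
Initial partition by acceptance: {q3,q5,q9} | {q1,q2,q4,q8}.
Split {q1,q2,q4,q8} by δ(·,1) → {q1,q2} and {q4,q8}.
On input 0, block {q3,q5,q9} splits into {q5,q9} and {q3}.
The partition is now stable with 4 blocks: {q5,q9} | {q1,q2} | {q4,q8} | {q3}.
q5 and q2 end up in different blocks, so they are distinguishable. For instance, the string 'ε' is accepted from only q5.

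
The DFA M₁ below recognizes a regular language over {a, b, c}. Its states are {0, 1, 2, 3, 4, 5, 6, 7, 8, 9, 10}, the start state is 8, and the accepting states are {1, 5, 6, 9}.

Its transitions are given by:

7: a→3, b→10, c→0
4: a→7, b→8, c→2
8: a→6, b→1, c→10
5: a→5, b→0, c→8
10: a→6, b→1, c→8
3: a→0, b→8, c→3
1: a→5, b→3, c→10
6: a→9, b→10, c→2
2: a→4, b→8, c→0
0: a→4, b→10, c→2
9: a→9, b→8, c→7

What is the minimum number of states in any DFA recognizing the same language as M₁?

4

All states are reachable from the start state.
Initial partition by acceptance: {1,5,6,9} | {0,2,3,4,7,8,10}.
Split {0,2,3,4,7,8,10} by δ(·,a) → {0,2,3,4,7} and {8,10}.
Refine {1,5,6,9} on symbol b: members go to different blocks, giving {1,5} and {6,9}.
Stable partition: {1,5} | {0,2,3,4,7} | {8,10} | {6,9} — 4 equivalence classes.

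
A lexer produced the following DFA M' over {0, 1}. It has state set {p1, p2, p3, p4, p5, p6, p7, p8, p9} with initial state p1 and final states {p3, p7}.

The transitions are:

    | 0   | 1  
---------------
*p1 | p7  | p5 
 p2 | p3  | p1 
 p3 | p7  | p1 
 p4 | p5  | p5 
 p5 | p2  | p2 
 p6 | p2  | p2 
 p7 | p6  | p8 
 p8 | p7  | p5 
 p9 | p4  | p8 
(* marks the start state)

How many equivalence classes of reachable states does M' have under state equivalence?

5

Reachable states from the start: {p1,p2,p3,p5,p6,p7,p8}. Unreachable: {p4,p9} — drop them.
Start with accepting vs non-accepting: {p3,p7} | {p1,p2,p5,p6,p8}.
On input 0, block {p3,p7} splits into {p3} and {p7}.
Split {p1,p2,p5,p6,p8} by δ(·,0) → {p1,p8} and {p5,p6} and {p2}.
The partition is now stable with 5 blocks: {p3} | {p1,p8} | {p7} | {p5,p6} | {p2}.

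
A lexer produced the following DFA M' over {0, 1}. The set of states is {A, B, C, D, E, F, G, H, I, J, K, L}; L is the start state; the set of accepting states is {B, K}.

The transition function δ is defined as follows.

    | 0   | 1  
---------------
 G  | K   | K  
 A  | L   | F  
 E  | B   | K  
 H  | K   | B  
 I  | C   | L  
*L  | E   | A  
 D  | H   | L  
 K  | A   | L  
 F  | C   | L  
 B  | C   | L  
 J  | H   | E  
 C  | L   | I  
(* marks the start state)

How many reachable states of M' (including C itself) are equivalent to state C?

First remove the unreachable states {D,G,H,J}; 8 states remain.
Start with accepting vs non-accepting: {B,K} | {A,C,E,F,I,L}.
On input 0, block {A,C,E,F,I,L} splits into {A,C,F,I,L} and {E}.
Split {A,C,F,I,L} by δ(·,0) → {A,C,F,I} and {L}.
Split {A,C,F,I} by δ(·,0) → {A,C} and {F,I}.
Stable partition: {B,K} | {A,C} | {E} | {L} | {F,I} — 5 equivalence classes.
The equivalence class containing C is {A,C}, of size 2.

2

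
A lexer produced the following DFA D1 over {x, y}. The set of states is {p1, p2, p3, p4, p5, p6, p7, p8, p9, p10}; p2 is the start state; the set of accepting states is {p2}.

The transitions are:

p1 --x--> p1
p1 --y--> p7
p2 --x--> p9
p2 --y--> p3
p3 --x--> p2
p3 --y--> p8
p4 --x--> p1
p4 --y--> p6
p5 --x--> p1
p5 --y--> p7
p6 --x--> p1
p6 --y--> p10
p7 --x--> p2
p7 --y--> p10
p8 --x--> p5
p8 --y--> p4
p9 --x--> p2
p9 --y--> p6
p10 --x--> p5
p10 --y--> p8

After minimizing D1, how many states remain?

Every state is reachable, so we keep all 10.
P0 = {p2} | {p1,p3,p4,p5,p6,p7,p8,p9,p10}.
Split {p1,p3,p4,p5,p6,p7,p8,p9,p10} by δ(·,x) → {p1,p4,p5,p6,p8,p10} and {p3,p7,p9}.
Refine {p1,p4,p5,p6,p8,p10} on symbol y: members go to different blocks, giving {p4,p6,p8,p10} and {p1,p5}.
The partition is now stable with 4 blocks: {p2} | {p4,p6,p8,p10} | {p3,p7,p9} | {p1,p5}.

4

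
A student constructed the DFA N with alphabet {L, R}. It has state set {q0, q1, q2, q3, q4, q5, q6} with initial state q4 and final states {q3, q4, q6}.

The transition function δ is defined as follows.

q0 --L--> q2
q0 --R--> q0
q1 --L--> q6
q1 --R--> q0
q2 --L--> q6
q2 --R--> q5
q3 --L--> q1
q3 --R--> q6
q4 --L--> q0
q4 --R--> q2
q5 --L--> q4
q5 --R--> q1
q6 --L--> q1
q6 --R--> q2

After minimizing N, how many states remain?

6

Reachable states from the start: {q0,q1,q2,q4,q5,q6}. Unreachable: {q3} — drop them.
P0 = {q4,q6} | {q0,q1,q2,q5}.
On input L, block {q0,q1,q2,q5} splits into {q1,q2,q5} and {q0}.
Refine {q4,q6} on symbol L: members go to different blocks, giving {q4} and {q6}.
Split {q1,q2,q5} by δ(·,L) → {q1,q2} and {q5}.
Split {q1,q2} by δ(·,R) → {q1} and {q2}.
No further refinement is possible. Final partition (6 blocks): {q4} | {q1} | {q0} | {q6} | {q5} | {q2}.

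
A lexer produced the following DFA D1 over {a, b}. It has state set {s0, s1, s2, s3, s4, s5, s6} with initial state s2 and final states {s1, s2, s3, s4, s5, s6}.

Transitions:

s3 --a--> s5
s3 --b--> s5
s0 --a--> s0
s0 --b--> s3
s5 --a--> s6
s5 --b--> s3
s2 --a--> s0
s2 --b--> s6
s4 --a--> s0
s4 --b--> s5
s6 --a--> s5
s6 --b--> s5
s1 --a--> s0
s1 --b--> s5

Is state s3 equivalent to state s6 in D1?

First remove the unreachable states {s1,s4}; 5 states remain.
Start with accepting vs non-accepting: {s2,s3,s5,s6} | {s0}.
On input a, block {s2,s3,s5,s6} splits into {s3,s5,s6} and {s2}.
Stable partition: {s3,s5,s6} | {s0} | {s2} — 3 equivalence classes.
s3 and s6 lie in the same block of the stable partition, so they are equivalent — no string distinguishes them.

Yes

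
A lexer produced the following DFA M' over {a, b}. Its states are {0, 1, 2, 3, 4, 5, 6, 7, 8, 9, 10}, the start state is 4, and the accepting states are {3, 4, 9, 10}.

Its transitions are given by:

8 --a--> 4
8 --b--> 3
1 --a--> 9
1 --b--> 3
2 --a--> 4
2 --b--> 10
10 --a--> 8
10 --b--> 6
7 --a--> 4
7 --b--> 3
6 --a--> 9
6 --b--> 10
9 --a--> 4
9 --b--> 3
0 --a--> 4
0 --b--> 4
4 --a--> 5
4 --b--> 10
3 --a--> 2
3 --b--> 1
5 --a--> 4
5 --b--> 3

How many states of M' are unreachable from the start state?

2

Starting at 4 and following transitions, the reachable set is {1, 2, 3, 4, 5, 6, 8, 9, 10}. That leaves 0, 7 unreachable — 2 in total.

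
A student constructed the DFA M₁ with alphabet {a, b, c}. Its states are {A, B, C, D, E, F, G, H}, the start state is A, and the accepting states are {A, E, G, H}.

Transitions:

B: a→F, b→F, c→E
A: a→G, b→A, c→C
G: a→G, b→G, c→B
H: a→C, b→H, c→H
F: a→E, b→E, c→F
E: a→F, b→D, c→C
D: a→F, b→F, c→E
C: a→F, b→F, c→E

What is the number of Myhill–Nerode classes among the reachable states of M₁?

4

States {H} cannot be reached from the start state, so discard them.
Start with accepting vs non-accepting: {A,E,G} | {B,C,D,F}.
On input a, block {A,E,G} splits into {A,G} and {E}.
Refine {B,C,D,F} on symbol a: members go to different blocks, giving {B,C,D} and {F}.
No further refinement is possible. Final partition (4 blocks): {A,G} | {B,C,D} | {E} | {F}.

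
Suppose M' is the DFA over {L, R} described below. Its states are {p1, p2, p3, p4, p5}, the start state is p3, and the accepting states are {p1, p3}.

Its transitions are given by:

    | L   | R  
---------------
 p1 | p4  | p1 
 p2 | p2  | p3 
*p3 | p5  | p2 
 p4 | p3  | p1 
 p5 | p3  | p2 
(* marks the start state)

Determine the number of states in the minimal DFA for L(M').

States {p1,p4} cannot be reached from the start state, so discard them.
P0 = {p3} | {p2,p5}.
Refine {p2,p5} on symbol L: members go to different blocks, giving {p2} and {p5}.
No further refinement is possible. Final partition (3 blocks): {p3} | {p2} | {p5}.

3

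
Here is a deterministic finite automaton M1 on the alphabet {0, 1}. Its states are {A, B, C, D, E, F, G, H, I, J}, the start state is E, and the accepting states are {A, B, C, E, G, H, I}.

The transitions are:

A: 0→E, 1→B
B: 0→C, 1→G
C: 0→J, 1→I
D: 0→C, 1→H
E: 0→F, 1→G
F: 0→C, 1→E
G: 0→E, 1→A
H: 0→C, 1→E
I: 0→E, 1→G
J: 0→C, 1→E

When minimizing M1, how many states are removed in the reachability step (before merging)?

2

BFS from E reaches {A, B, C, E, F, G, I, J}; the 2 state(s) D, H are never visited.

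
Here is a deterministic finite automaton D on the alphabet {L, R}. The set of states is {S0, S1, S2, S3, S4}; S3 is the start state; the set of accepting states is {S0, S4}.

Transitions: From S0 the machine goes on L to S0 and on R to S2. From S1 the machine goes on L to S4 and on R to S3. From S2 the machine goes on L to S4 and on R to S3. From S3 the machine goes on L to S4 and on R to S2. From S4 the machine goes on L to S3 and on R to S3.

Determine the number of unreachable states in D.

2

Starting at S3 and following transitions, the reachable set is {S2, S3, S4}. That leaves S0, S1 unreachable — 2 in total.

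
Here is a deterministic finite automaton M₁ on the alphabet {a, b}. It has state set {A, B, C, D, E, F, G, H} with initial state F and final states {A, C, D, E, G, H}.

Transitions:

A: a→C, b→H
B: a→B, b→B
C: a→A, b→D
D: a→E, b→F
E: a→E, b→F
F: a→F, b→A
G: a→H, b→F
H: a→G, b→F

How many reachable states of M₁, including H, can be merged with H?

Reachable states from the start: {A,C,D,E,F,G,H}. Unreachable: {B} — drop them.
P0 = {A,C,D,E,G,H} | {F}.
Refine {A,C,D,E,G,H} on symbol b: members go to different blocks, giving {D,E,G,H} and {A,C}.
Stable partition: {D,E,G,H} | {F} | {A,C} — 3 equivalence classes.
The equivalence class containing H is {D,E,G,H}, of size 4.

4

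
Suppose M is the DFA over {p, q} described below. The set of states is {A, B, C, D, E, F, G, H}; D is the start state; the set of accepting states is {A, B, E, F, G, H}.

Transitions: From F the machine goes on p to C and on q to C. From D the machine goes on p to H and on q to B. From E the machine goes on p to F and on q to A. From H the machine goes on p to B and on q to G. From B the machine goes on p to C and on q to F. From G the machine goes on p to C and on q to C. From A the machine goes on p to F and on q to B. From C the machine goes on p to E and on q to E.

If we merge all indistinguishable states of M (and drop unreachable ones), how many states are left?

P0 = {A,B,E,F,G,H} | {C,D}.
Refine {A,B,E,F,G,H} on symbol p: members go to different blocks, giving {A,E,H} and {B,F,G}.
Refine {A,E,H} on symbol q: members go to different blocks, giving {A,H} and {E}.
Refine {C,D} on symbol p: members go to different blocks, giving {C} and {D}.
On input q, block {B,F,G} splits into {F,G} and {B}.
Split {A,H} by δ(·,p) → {A} and {H}.
Stable partition: {A} | {C} | {F,G} | {E} | {D} | {B} | {H} — 7 equivalence classes.

7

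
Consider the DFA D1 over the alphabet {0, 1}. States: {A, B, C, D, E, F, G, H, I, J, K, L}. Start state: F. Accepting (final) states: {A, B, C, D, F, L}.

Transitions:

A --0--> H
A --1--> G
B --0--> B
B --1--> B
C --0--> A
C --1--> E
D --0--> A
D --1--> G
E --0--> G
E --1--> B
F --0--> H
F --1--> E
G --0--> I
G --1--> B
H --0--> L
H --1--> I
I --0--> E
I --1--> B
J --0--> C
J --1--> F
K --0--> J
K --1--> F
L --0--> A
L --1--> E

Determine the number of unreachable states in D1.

4

Starting at F and following transitions, the reachable set is {A, B, E, F, G, H, I, L}. That leaves C, D, J, K unreachable — 4 in total.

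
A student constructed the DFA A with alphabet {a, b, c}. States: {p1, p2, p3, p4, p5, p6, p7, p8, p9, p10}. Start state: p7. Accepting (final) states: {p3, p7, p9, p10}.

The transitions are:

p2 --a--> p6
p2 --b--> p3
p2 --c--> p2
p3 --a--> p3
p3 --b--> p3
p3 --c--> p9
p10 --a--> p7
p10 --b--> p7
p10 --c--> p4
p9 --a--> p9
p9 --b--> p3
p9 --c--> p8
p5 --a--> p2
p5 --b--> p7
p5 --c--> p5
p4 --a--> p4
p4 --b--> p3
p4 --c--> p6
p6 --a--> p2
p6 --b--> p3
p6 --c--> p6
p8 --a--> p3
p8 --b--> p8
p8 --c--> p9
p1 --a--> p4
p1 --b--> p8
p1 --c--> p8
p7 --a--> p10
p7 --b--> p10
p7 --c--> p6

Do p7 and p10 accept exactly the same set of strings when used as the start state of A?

Yes

States {p1,p5} cannot be reached from the start state, so discard them.
P0 = {p3,p7,p9,p10} | {p2,p4,p6,p8}.
Split {p3,p7,p9,p10} by δ(·,c) → {p7,p9,p10} and {p3}.
On input b, block {p7,p9,p10} splits into {p7,p10} and {p9}.
Split {p2,p4,p6,p8} by δ(·,a) → {p2,p4,p6} and {p8}.
Stable partition: {p7,p10} | {p2,p4,p6} | {p3} | {p9} | {p8} — 5 equivalence classes.
p7 and p10 lie in the same block of the stable partition, so they are equivalent — no string distinguishes them.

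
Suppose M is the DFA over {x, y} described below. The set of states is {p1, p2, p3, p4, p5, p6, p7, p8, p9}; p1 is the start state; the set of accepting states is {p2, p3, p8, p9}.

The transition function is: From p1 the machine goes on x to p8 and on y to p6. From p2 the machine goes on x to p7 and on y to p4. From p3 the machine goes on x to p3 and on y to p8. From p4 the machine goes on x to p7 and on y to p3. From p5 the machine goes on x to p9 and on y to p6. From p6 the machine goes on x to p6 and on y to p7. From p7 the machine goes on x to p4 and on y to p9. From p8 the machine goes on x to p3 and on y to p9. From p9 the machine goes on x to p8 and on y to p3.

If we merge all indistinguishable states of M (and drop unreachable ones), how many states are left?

States {p2,p5} cannot be reached from the start state, so discard them.
P0 = {p3,p8,p9} | {p1,p4,p6,p7}.
Refine {p1,p4,p6,p7} on symbol x: members go to different blocks, giving {p4,p6,p7} and {p1}.
On input y, block {p4,p6,p7} splits into {p4,p7} and {p6}.
The partition is now stable with 4 blocks: {p3,p8,p9} | {p4,p7} | {p1} | {p6}.

4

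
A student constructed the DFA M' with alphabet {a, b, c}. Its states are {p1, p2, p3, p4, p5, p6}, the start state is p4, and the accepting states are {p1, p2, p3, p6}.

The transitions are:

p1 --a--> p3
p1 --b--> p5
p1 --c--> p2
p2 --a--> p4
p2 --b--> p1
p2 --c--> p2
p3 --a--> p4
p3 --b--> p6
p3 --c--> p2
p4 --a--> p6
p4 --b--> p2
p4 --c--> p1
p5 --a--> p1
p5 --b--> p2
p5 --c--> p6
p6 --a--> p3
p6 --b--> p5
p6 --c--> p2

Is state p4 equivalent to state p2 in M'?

No

Start with accepting vs non-accepting: {p1,p2,p3,p6} | {p4,p5}.
On input a, block {p1,p2,p3,p6} splits into {p1,p6} and {p2,p3}.
The partition is now stable with 3 blocks: {p1,p6} | {p4,p5} | {p2,p3}.
p4 and p2 end up in different blocks, so they are distinguishable. For instance, the string 'ε' is accepted from only p2.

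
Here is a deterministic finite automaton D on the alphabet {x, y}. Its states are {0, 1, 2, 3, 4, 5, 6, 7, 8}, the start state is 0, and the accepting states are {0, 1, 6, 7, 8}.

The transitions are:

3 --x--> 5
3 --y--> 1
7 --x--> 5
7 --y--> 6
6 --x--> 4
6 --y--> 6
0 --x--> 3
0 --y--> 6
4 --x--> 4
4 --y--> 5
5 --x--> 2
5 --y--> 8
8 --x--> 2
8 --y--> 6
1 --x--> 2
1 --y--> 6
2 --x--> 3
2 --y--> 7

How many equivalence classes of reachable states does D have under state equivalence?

4

Initial partition by acceptance: {0,1,6,7,8} | {2,3,4,5}.
Split {2,3,4,5} by δ(·,y) → {2,3,5} and {4}.
Refine {0,1,6,7,8} on symbol x: members go to different blocks, giving {0,1,7,8} and {6}.
The partition is now stable with 4 blocks: {0,1,7,8} | {2,3,5} | {4} | {6}.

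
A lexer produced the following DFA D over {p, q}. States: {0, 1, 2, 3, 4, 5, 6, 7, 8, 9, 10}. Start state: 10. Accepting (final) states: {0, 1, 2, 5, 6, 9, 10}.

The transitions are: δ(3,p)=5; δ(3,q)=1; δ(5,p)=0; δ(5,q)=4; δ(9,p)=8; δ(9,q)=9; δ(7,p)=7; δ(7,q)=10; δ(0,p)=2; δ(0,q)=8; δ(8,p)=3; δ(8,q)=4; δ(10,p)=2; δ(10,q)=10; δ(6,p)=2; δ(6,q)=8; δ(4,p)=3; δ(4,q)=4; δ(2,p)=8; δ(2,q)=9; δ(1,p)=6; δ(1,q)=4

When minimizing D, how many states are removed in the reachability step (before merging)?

1

No path from 10 leads to 7; the other 10 states are all reachable.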